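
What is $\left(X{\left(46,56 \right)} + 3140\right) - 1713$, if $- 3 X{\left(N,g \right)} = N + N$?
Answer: $\frac{4189}{3} \approx 1396.3$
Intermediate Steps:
$X{\left(N,g \right)} = - \frac{2 N}{3}$ ($X{\left(N,g \right)} = - \frac{N + N}{3} = - \frac{2 N}{3}$)
$\left(X{\left(46,56 \right)} + 3140\right) - 1713 = \left(\left(- \frac{2}{3}\right) 46 + 3140\right) - 1713 = \left(- \frac{92}{3} + 3140\right) - 1713 = \frac{9328}{3} - 1713 = \frac{4189}{3}$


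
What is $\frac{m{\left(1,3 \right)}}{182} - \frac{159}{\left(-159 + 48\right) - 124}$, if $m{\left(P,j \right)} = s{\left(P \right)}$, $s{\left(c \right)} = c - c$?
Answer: $\frac{159}{235} \approx 0.6766$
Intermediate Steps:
$s{\left(c \right)} = 0$
$m{\left(P,j \right)} = 0$
$\frac{m{\left(1,3 \right)}}{182} - \frac{159}{\left(-159 + 48\right) - 124} = \frac{0}{182} - \frac{159}{\left(-159 + 48\right) - 124} = 0 \cdot \frac{1}{182} - \frac{159}{-111 - 124} = 0 - \frac{159}{-235} = 0 - - \frac{159}{235} = 0 + \frac{159}{235} = \frac{159}{235}$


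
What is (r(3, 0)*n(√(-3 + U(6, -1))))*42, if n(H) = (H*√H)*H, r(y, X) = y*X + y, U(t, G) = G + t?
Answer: 252*2^(¼) ≈ 299.68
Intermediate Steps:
r(y, X) = y + X*y (r(y, X) = X*y + y = y + X*y)
n(H) = H^(5/2) (n(H) = H^(3/2)*H = H^(5/2))
(r(3, 0)*n(√(-3 + U(6, -1))))*42 = ((3*(1 + 0))*(√(-3 + (-1 + 6)))^(5/2))*42 = ((3*1)*(√(-3 + 5))^(5/2))*42 = (3*(√2)^(5/2))*42 = (3*(2*2^(¼)))*42 = (6*2^(¼))*42 = 252*2^(¼)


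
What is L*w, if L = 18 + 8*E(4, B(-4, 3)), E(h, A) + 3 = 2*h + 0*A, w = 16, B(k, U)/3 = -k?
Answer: 928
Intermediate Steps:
B(k, U) = -3*k (B(k, U) = 3*(-k) = -3*k)
E(h, A) = -3 + 2*h (E(h, A) = -3 + (2*h + 0*A) = -3 + (2*h + 0) = -3 + 2*h)
L = 58 (L = 18 + 8*(-3 + 2*4) = 18 + 8*(-3 + 8) = 18 + 8*5 = 18 + 40 = 58)
L*w = 58*16 = 928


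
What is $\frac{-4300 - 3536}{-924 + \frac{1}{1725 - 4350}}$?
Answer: $\frac{20569500}{2425501} \approx 8.4805$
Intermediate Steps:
$\frac{-4300 - 3536}{-924 + \frac{1}{1725 - 4350}} = - \frac{7836}{-924 + \frac{1}{-2625}} = - \frac{7836}{-924 - \frac{1}{2625}} = - \frac{7836}{- \frac{2425501}{2625}} = \left(-7836\right) \left(- \frac{2625}{2425501}\right) = \frac{20569500}{2425501}$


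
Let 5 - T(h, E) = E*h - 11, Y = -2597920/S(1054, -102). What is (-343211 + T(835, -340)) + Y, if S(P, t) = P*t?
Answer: -1593022235/26877 ≈ -59271.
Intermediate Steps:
Y = 649480/26877 (Y = -2597920/(1054*(-102)) = -2597920/(-107508) = -2597920*(-1/107508) = 649480/26877 ≈ 24.165)
T(h, E) = 16 - E*h (T(h, E) = 5 - (E*h - 11) = 5 - (-11 + E*h) = 5 + (11 - E*h) = 16 - E*h)
(-343211 + T(835, -340)) + Y = (-343211 + (16 - 1*(-340)*835)) + 649480/26877 = (-343211 + (16 + 283900)) + 649480/26877 = (-343211 + 283916) + 649480/26877 = -59295 + 649480/26877 = -1593022235/26877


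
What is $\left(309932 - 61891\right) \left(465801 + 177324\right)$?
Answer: $159521368125$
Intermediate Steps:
$\left(309932 - 61891\right) \left(465801 + 177324\right) = 248041 \cdot 643125 = 159521368125$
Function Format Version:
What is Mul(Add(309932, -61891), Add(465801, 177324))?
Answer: 159521368125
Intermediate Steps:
Mul(Add(309932, -61891), Add(465801, 177324)) = Mul(248041, 643125) = 159521368125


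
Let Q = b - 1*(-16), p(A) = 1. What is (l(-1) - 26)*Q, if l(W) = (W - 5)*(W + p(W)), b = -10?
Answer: -156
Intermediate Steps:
l(W) = (1 + W)*(-5 + W) (l(W) = (W - 5)*(W + 1) = (-5 + W)*(1 + W) = (1 + W)*(-5 + W))
Q = 6 (Q = -10 - 1*(-16) = -10 + 16 = 6)
(l(-1) - 26)*Q = ((-5 + (-1)² - 4*(-1)) - 26)*6 = ((-5 + 1 + 4) - 26)*6 = (0 - 26)*6 = -26*6 = -156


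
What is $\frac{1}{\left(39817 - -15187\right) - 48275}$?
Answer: $\frac{1}{6729} \approx 0.00014861$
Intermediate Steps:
$\frac{1}{\left(39817 - -15187\right) - 48275} = \frac{1}{\left(39817 + 15187\right) - 48275} = \frac{1}{55004 - 48275} = \frac{1}{6729}$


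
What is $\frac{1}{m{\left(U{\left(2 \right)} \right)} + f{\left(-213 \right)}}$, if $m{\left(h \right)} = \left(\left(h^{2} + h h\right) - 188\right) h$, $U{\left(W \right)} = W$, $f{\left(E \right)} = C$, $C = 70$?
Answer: $- \frac{1}{290} \approx -0.0034483$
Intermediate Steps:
$f{\left(E \right)} = 70$
$m{\left(h \right)} = h \left(-188 + 2 h^{2}\right)$ ($m{\left(h \right)} = \left(\left(h^{2} + h^{2}\right) - 188\right) h = \left(2 h^{2} - 188\right) h = \left(-188 + 2 h^{2}\right) h = h \left(-188 + 2 h^{2}\right)$)
$\frac{1}{m{\left(U{\left(2 \right)} \right)} + f{\left(-213 \right)}} = \frac{1}{2 \cdot 2 \left(-94 + 2^{2}\right) + 70} = \frac{1}{2 \cdot 2 \left(-94 + 4\right) + 70} = \frac{1}{2 \cdot 2 \left(-90\right) + 70} = \frac{1}{-360 + 70} = \frac{1}{-290} = - \frac{1}{290}$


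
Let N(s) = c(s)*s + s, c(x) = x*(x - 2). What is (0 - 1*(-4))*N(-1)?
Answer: -16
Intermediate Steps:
c(x) = x*(-2 + x)
N(s) = s + s²*(-2 + s) (N(s) = (s*(-2 + s))*s + s = s²*(-2 + s) + s = s + s²*(-2 + s))
(0 - 1*(-4))*N(-1) = (0 - 1*(-4))*(-(1 - (-2 - 1))) = (0 + 4)*(-(1 - 1*(-3))) = 4*(-(1 + 3)) = 4*(-1*4) = 4*(-4) = -16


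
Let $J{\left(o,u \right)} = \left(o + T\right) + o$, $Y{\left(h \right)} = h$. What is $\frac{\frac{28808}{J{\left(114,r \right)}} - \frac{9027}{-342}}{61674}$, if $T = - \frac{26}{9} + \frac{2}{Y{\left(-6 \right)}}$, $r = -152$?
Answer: $\frac{11881405}{4741127076} \approx 0.002506$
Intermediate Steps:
$T = - \frac{29}{9}$ ($T = - \frac{26}{9} + \frac{2}{-6} = \left(-26\right) \frac{1}{9} + 2 \left(- \frac{1}{6}\right) = - \frac{26}{9} - \frac{1}{3} = - \frac{29}{9} \approx -3.2222$)
$J{\left(o,u \right)} = - \frac{29}{9} + 2 o$ ($J{\left(o,u \right)} = \left(o - \frac{29}{9}\right) + o = \left(- \frac{29}{9} + o\right) + o = - \frac{29}{9} + 2 o$)
$\frac{\frac{28808}{J{\left(114,r \right)}} - \frac{9027}{-342}}{61674} = \frac{\frac{28808}{- \frac{29}{9} + 2 \cdot 114} - \frac{9027}{-342}}{61674} = \left(\frac{28808}{- \frac{29}{9} + 228} - - \frac{1003}{38}\right) \frac{1}{61674} = \left(\frac{28808}{\frac{2023}{9}} + \frac{1003}{38}\right) \frac{1}{61674} = \left(28808 \cdot \frac{9}{2023} + \frac{1003}{38}\right) \frac{1}{61674} = \left(\frac{259272}{2023} + \frac{1003}{38}\right) \frac{1}{61674} = \frac{11881405}{76874} \cdot \frac{1}{61674} = \frac{11881405}{4741127076}$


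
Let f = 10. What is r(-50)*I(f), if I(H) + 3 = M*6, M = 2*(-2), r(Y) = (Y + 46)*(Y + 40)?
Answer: -1080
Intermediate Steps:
r(Y) = (40 + Y)*(46 + Y) (r(Y) = (46 + Y)*(40 + Y) = (40 + Y)*(46 + Y))
M = -4
I(H) = -27 (I(H) = -3 - 4*6 = -3 - 24 = -27)
r(-50)*I(f) = (1840 + (-50)² + 86*(-50))*(-27) = (1840 + 2500 - 4300)*(-27) = 40*(-27) = -1080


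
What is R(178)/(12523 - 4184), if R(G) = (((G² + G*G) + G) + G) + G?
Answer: 63902/8339 ≈ 7.6630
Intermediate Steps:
R(G) = 2*G² + 3*G (R(G) = (((G² + G²) + G) + G) + G = ((2*G² + G) + G) + G = ((G + 2*G²) + G) + G = (2*G + 2*G²) + G = 2*G² + 3*G)
R(178)/(12523 - 4184) = (178*(3 + 2*178))/(12523 - 4184) = (178*(3 + 356))/8339 = (178*359)*(1/8339) = 63902*(1/8339) = 63902/8339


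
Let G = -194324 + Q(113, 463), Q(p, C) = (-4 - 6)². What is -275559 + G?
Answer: -469783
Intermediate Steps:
Q(p, C) = 100 (Q(p, C) = (-10)² = 100)
G = -194224 (G = -194324 + 100 = -194224)
-275559 + G = -275559 - 194224 = -469783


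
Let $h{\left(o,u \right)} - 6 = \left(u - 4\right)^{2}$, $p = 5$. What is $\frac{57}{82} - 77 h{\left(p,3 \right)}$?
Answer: $- \frac{44141}{82} \approx -538.3$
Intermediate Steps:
$h{\left(o,u \right)} = 6 + \left(-4 + u\right)^{2}$ ($h{\left(o,u \right)} = 6 + \left(u - 4\right)^{2} = 6 + \left(-4 + u\right)^{2}$)
$\frac{57}{82} - 77 h{\left(p,3 \right)} = \frac{57}{82} - 77 \left(6 + \left(-4 + 3\right)^{2}\right) = 57 \cdot \frac{1}{82} - 77 \left(6 + \left(-1\right)^{2}\right) = \frac{57}{82} - 77 \left(6 + 1\right) = \frac{57}{82} - 539 = - \frac{44141}{82}$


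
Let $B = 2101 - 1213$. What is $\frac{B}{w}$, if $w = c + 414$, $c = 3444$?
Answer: $\frac{148}{643} \approx 0.23017$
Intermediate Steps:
$w = 3858$ ($w = 3444 + 414 = 3858$)
$B = 888$
$\frac{B}{w} = \frac{888}{3858} = 888 \cdot \frac{1}{3858} = \frac{148}{643}$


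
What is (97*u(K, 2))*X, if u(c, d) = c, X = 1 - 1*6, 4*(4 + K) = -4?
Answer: 2425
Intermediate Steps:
K = -5 (K = -4 + (¼)*(-4) = -4 - 1 = -5)
X = -5 (X = 1 - 6 = -5)
(97*u(K, 2))*X = (97*(-5))*(-5) = -485*(-5) = 2425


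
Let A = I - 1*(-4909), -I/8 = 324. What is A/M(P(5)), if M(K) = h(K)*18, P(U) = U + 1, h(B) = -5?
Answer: -2317/90 ≈ -25.744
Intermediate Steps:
I = -2592 (I = -8*324 = -2592)
P(U) = 1 + U
M(K) = -90 (M(K) = -5*18 = -90)
A = 2317 (A = -2592 - 1*(-4909) = -2592 + 4909 = 2317)
A/M(P(5)) = 2317/(-90) = 2317*(-1/90) = -2317/90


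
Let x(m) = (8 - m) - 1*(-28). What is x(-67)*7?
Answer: 721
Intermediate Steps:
x(m) = 36 - m (x(m) = (8 - m) + 28 = 36 - m)
x(-67)*7 = (36 - 1*(-67))*7 = (36 + 67)*7 = 103*7 = 721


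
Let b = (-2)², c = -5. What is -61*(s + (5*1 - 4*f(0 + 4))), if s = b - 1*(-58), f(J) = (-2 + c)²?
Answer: 7869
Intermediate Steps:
f(J) = 49 (f(J) = (-2 - 5)² = (-7)² = 49)
b = 4
s = 62 (s = 4 - 1*(-58) = 4 + 58 = 62)
-61*(s + (5*1 - 4*f(0 + 4))) = -61*(62 + (5*1 - 4*49)) = -61*(62 + (5 - 196)) = -61*(62 - 191) = -61*(-129) = 7869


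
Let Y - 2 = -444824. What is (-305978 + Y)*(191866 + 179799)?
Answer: -279046082000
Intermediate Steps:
Y = -444822 (Y = 2 - 444824 = -444822)
(-305978 + Y)*(191866 + 179799) = (-305978 - 444822)*(191866 + 179799) = -750800*371665 = -279046082000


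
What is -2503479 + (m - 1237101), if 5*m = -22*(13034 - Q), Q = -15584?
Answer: -19332496/5 ≈ -3.8665e+6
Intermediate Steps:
m = -629596/5 (m = (-22*(13034 - 1*(-15584)))/5 = (-22*(13034 + 15584))/5 = (-22*28618)/5 = (⅕)*(-629596) = -629596/5 ≈ -1.2592e+5)
-2503479 + (m - 1237101) = -2503479 + (-629596/5 - 1237101) = -2503479 - 6815101/5 = -19332496/5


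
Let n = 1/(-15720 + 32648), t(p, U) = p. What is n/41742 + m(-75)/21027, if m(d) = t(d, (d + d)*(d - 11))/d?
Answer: 235543201/4952619509184 ≈ 4.7559e-5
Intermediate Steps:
n = 1/16928 ≈ 5.9074e-5
m(d) = 1 (m(d) = d/d = 1)
n/41742 + m(-75)/21027 = (1/16928)/41742 + 1/21027 = (1/16928)*(1/41742) + 1*(1/21027) = 1/706608576 + 1/21027 = 235543201/4952619509184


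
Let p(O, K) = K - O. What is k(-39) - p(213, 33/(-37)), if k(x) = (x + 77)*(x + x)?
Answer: -101754/37 ≈ -2750.1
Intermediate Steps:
k(x) = 2*x*(77 + x) (k(x) = (77 + x)*(2*x) = 2*x*(77 + x))
k(-39) - p(213, 33/(-37)) = 2*(-39)*(77 - 39) - (33/(-37) - 1*213) = 2*(-39)*38 - (33*(-1/37) - 213) = -2964 - (-33/37 - 213) = -2964 - 1*(-7914/37) = -2964 + 7914/37 = -101754/37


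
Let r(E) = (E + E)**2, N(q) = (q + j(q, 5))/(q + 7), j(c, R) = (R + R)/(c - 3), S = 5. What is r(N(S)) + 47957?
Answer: 431638/9 ≈ 47960.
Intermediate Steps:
j(c, R) = 2*R/(-3 + c) (j(c, R) = (2*R)/(-3 + c) = 2*R/(-3 + c))
N(q) = (q + 10/(-3 + q))/(7 + q) (N(q) = (q + 2*5/(-3 + q))/(q + 7) = (q + 10/(-3 + q))/(7 + q))
r(E) = 4*E**2 (r(E) = (2*E)**2 = 4*E**2)
r(N(S)) + 47957 = 4*((10 + 5*(-3 + 5))/((-3 + 5)*(7 + 5)))**2 + 47957 = 4*((10 + 5*2)/(2*12))**2 + 47957 = 4*((1/2)*(1/12)*(10 + 10))**2 + 47957 = 4*((1/2)*(1/12)*20)**2 + 47957 = 4*(5/6)**2 + 47957 = 4*(25/36) + 47957 = 25/9 + 47957 = 431638/9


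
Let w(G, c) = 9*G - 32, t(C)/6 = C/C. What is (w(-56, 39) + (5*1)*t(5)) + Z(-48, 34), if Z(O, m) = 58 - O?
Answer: -400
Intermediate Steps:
t(C) = 6 (t(C) = 6*(C/C) = 6*1 = 6)
w(G, c) = -32 + 9*G
(w(-56, 39) + (5*1)*t(5)) + Z(-48, 34) = ((-32 + 9*(-56)) + (5*1)*6) + (58 - 1*(-48)) = ((-32 - 504) + 5*6) + (58 + 48) = (-536 + 30) + 106 = -506 + 106 = -400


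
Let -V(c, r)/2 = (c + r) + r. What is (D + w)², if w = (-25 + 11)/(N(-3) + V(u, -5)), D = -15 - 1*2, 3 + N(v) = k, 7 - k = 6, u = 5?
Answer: 5625/16 ≈ 351.56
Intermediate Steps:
k = 1 (k = 7 - 1*6 = 7 - 6 = 1)
V(c, r) = -4*r - 2*c (V(c, r) = -2*((c + r) + r) = -2*(c + 2*r) = -4*r - 2*c)
N(v) = -2 (N(v) = -3 + 1 = -2)
D = -17 (D = -15 - 2 = -17)
w = -7/4 (w = (-25 + 11)/(-2 + (-4*(-5) - 2*5)) = -14/(-2 + (20 - 10)) = -14/(-2 + 10) = -14/8 = -14*⅛ = -7/4 ≈ -1.7500)
(D + w)² = (-17 - 7/4)² = (-75/4)² = 5625/16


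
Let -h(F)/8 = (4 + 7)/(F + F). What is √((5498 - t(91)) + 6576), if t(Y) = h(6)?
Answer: 2*√27183/3 ≈ 109.92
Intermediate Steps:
h(F) = -44/F (h(F) = -8*(4 + 7)/(F + F) = -88/(2*F) = -88*1/(2*F) = -44/F)
t(Y) = -22/3 (t(Y) = -44/6 = -44*⅙ = -22/3)
√((5498 - t(91)) + 6576) = √((5498 - 1*(-22/3)) + 6576) = √((5498 + 22/3) + 6576) = √(16516/3 + 6576) = √(36244/3) = 2*√27183/3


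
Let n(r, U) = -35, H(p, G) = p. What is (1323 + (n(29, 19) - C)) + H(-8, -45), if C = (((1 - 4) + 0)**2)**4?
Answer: -5281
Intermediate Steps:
C = 6561 (C = ((-3 + 0)**2)**4 = ((-3)**2)**4 = 9**4 = 6561)
(1323 + (n(29, 19) - C)) + H(-8, -45) = (1323 + (-35 - 1*6561)) - 8 = (1323 + (-35 - 6561)) - 8 = (1323 - 6596) - 8 = -5273 - 8 = -5281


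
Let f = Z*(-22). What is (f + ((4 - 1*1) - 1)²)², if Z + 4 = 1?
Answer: 4900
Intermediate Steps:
Z = -3 (Z = -4 + 1 = -3)
f = 66 (f = -3*(-22) = 66)
(f + ((4 - 1*1) - 1)²)² = (66 + ((4 - 1*1) - 1)²)² = (66 + ((4 - 1) - 1)²)² = (66 + (3 - 1)²)² = (66 + 2²)² = (66 + 4)² = 70² = 4900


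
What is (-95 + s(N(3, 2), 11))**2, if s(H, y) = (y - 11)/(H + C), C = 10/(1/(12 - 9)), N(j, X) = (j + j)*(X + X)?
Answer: 9025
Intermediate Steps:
N(j, X) = 4*X*j (N(j, X) = (2*j)*(2*X) = 4*X*j)
C = 30 (C = 10/(1/3) = 10*3 = 30)
s(H, y) = (-11 + y)/(30 + H) (s(H, y) = (y - 11)/(H + 30) = (-11 + y)/(30 + H))
(-95 + s(N(3, 2), 11))**2 = (-95 + (-11 + 11)/(30 + 4*2*3))**2 = (-95 + 0/(30 + 24))**2 = (-95 + 0/54)**2 = (-95 + (1/54)*0)**2 = (-95 + 0)**2 = (-95)**2 = 9025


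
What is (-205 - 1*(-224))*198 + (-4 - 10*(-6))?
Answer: 3818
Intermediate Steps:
(-205 - 1*(-224))*198 + (-4 - 10*(-6)) = (-205 + 224)*198 + (-4 + 60) = 19*198 + 56 = 3762 + 56 = 3818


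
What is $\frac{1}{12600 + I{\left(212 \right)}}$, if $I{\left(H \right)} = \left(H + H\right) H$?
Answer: $\frac{1}{102488} \approx 9.7572 \cdot 10^{-6}$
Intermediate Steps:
$I{\left(H \right)} = 2 H^{2}$ ($I{\left(H \right)} = 2 H H = 2 H^{2}$)
$\frac{1}{12600 + I{\left(212 \right)}} = \frac{1}{12600 + 2 \cdot 212^{2}} = \frac{1}{12600 + 2 \cdot 44944} = \frac{1}{12600 + 89888} = \frac{1}{102488}$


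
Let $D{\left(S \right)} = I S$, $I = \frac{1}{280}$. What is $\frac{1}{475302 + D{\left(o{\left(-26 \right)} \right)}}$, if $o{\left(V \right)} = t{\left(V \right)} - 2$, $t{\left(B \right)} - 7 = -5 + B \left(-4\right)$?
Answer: $\frac{35}{16635583} \approx 2.1039 \cdot 10^{-6}$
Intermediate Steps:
$t{\left(B \right)} = 2 - 4 B$ ($t{\left(B \right)} = 7 + \left(-5 + B \left(-4\right)\right) = 7 - \left(5 + 4 B\right) = 2 - 4 B$)
$I = \frac{1}{280} \approx 0.0035714$
$o{\left(V \right)} = - 4 V$ ($o{\left(V \right)} = \left(2 - 4 V\right) - 2 = - 4 V$)
$D{\left(S \right)} = \frac{S}{280}$
$\frac{1}{475302 + D{\left(o{\left(-26 \right)} \right)}} = \frac{1}{475302 + \frac{\left(-4\right) \left(-26\right)}{280}} = \frac{1}{475302 + \frac{1}{280} \cdot 104} = \frac{1}{475302 + \frac{13}{35}} = \frac{1}{\frac{16635583}{35}} = \frac{35}{16635583}$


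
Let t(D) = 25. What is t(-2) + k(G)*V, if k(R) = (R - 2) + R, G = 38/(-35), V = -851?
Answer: 125121/35 ≈ 3574.9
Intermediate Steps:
G = -38/35 (G = 38*(-1/35) = -38/35 ≈ -1.0857)
k(R) = -2 + 2*R (k(R) = (-2 + R) + R = -2 + 2*R)
t(-2) + k(G)*V = 25 + (-2 + 2*(-38/35))*(-851) = 25 + (-2 - 76/35)*(-851) = 25 - 146/35*(-851) = 25 + 124246/35 = 125121/35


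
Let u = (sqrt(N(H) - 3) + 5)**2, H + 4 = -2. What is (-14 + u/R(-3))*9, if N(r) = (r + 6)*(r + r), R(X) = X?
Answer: -192 - 30*I*sqrt(3) ≈ -192.0 - 51.962*I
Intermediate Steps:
H = -6 (H = -4 - 2 = -6)
N(r) = 2*r*(6 + r) (N(r) = (6 + r)*(2*r) = 2*r*(6 + r))
u = (5 + I*sqrt(3))**2 (u = (sqrt(2*(-6)*(6 - 6) - 3) + 5)**2 = (sqrt(2*(-6)*0 - 3) + 5)**2 = (sqrt(0 - 3) + 5)**2 = (sqrt(-3) + 5)**2 = (I*sqrt(3) + 5)**2 = (5 + I*sqrt(3))**2 ≈ 22.0 + 17.32*I)
(-14 + u/R(-3))*9 = (-14 + (5 + I*sqrt(3))**2/(-3))*9 = (-14 + (5 + I*sqrt(3))**2*(-1/3))*9 = (-14 - (5 + I*sqrt(3))**2/3)*9 = -126 - 3*(5 + I*sqrt(3))**2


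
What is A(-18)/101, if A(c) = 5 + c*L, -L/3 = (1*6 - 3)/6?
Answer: 32/101 ≈ 0.31683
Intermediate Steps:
L = -3/2 (L = -3*(1*6 - 3)/6 = -3*(6 - 3)/6 = -9/6 = -3*½ = -3/2 ≈ -1.5000)
A(c) = 5 - 3*c/2 (A(c) = 5 + c*(-3/2) = 5 - 3*c/2)
A(-18)/101 = (5 - 3/2*(-18))/101 = (5 + 27)*(1/101) = 32*(1/101) = 32/101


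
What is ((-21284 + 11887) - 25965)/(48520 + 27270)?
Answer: -17681/37895 ≈ -0.46658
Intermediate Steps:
((-21284 + 11887) - 25965)/(48520 + 27270) = (-9397 - 25965)/75790 = -35362*1/75790 = -17681/37895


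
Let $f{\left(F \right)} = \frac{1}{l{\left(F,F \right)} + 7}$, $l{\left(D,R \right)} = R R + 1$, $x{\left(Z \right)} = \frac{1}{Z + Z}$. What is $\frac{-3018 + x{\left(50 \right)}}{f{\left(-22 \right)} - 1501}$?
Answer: $\frac{37121277}{18462275} \approx 2.0107$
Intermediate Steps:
$x{\left(Z \right)} = \frac{1}{2 Z}$
$l{\left(D,R \right)} = 1 + R^{2}$ ($l{\left(D,R \right)} = R^{2} + 1 = 1 + R^{2}$)
$f{\left(F \right)} = \frac{1}{8 + F^{2}}$ ($f{\left(F \right)} = \frac{1}{\left(1 + F^{2}\right) + 7} = \frac{1}{8 + F^{2}}$)
$\frac{-3018 + x{\left(50 \right)}}{f{\left(-22 \right)} - 1501} = \frac{-3018 + \frac{1}{2 \cdot 50}}{\frac{1}{8 + \left(-22\right)^{2}} - 1501} = \frac{-3018 + \frac{1}{2} \cdot \frac{1}{50}}{\frac{1}{8 + 484} - 1501} = \frac{-3018 + \frac{1}{100}}{\frac{1}{492} - 1501} = - \frac{301799}{100 \left(\frac{1}{492} - 1501\right)} = - \frac{301799}{100 \left(- \frac{738491}{492}\right)} = \left(- \frac{301799}{100}\right) \left(- \frac{492}{738491}\right) = \frac{37121277}{18462275}$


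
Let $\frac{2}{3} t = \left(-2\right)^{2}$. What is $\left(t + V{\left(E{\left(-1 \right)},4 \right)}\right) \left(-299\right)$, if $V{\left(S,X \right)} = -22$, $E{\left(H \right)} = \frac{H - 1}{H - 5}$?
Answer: $4784$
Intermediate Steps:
$E{\left(H \right)} = \frac{-1 + H}{-5 + H}$
$t = 6$ ($t = \frac{3 \left(-2\right)^{2}}{2} = \frac{3}{2} \cdot 4 = 6$)
$\left(t + V{\left(E{\left(-1 \right)},4 \right)}\right) \left(-299\right) = \left(6 - 22\right) \left(-299\right) = \left(-16\right) \left(-299\right) = 4784$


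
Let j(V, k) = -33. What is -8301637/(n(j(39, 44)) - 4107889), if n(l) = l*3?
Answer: 8301637/4107988 ≈ 2.0209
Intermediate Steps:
n(l) = 3*l
-8301637/(n(j(39, 44)) - 4107889) = -8301637/(3*(-33) - 4107889) = -8301637/(-99 - 4107889) = -8301637/(-4107988) = -8301637*(-1/4107988) = 8301637/4107988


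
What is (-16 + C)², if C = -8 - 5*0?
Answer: 576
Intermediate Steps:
C = -8 (C = -8 + 0 = -8)
(-16 + C)² = (-16 - 8)² = (-24)² = 576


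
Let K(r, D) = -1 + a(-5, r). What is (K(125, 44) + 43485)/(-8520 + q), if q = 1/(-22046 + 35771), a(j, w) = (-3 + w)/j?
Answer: -596483010/116936999 ≈ -5.1009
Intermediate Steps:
a(j, w) = (-3 + w)/j
K(r, D) = -⅖ - r/5 (K(r, D) = -1 + (-3 + r)/(-5) = -1 - (-3 + r)/5 = -1 + (⅗ - r/5) = -⅖ - r/5)
q = 1/13725 ≈ 7.2860e-5
(K(125, 44) + 43485)/(-8520 + q) = ((-⅖ - ⅕*125) + 43485)/(-8520 + 1/13725) = ((-⅖ - 25) + 43485)/(-116936999/13725) = (-127/5 + 43485)*(-13725/116936999) = (217298/5)*(-13725/116936999) = -596483010/116936999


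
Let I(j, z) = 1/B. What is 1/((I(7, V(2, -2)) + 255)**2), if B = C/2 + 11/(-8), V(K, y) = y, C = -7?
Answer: 1521/98743969 ≈ 1.5403e-5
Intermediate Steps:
B = -39/8 (B = -7/2 + 11/(-8) = -7*1/2 + 11*(-1/8) = -7/2 - 11/8 = -39/8 ≈ -4.8750)
I(j, z) = -8/39 (I(j, z) = 1/(-39/8) = -8/39)
1/((I(7, V(2, -2)) + 255)**2) = 1/((-8/39 + 255)**2) = 1/((9937/39)**2) = 1/(98743969/1521) = 1521/98743969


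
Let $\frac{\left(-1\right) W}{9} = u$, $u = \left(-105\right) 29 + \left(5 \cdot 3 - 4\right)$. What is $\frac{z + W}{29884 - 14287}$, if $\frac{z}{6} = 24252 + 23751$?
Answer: $\frac{35036}{1733} \approx 20.217$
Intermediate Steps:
$z = 288018$ ($z = 6 \left(24252 + 23751\right) = 6 \cdot 48003 = 288018$)
$u = -3034$ ($u = -3045 + \left(15 - 4\right) = -3045 + 11 = -3034$)
$W = 27306$ ($W = \left(-9\right) \left(-3034\right) = 27306$)
$\frac{z + W}{29884 - 14287} = \frac{288018 + 27306}{29884 - 14287} = \frac{315324}{15597} = 315324 \cdot \frac{1}{15597} = \frac{35036}{1733}$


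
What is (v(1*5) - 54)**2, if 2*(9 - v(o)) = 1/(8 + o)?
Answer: 1371241/676 ≈ 2028.5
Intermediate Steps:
v(o) = 9 - 1/(2*(8 + o))
(v(1*5) - 54)**2 = ((143 + 18*(1*5))/(2*(8 + 1*5)) - 54)**2 = ((143 + 18*5)/(2*(8 + 5)) - 54)**2 = ((1/2)*(143 + 90)/13 - 54)**2 = ((1/2)*(1/13)*233 - 54)**2 = (233/26 - 54)**2 = (-1171/26)**2 = 1371241/676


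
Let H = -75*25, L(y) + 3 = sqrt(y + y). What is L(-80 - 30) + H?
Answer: -1878 + 2*I*sqrt(55) ≈ -1878.0 + 14.832*I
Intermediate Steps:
L(y) = -3 + sqrt(2)*sqrt(y) (L(y) = -3 + sqrt(y + y) = -3 + sqrt(2*y) = -3 + sqrt(2)*sqrt(y))
H = -1875
L(-80 - 30) + H = (-3 + sqrt(2)*sqrt(-80 - 30)) - 1875 = (-3 + sqrt(2)*sqrt(-110)) - 1875 = (-3 + sqrt(2)*(I*sqrt(110))) - 1875 = (-3 + 2*I*sqrt(55)) - 1875 = -1878 + 2*I*sqrt(55)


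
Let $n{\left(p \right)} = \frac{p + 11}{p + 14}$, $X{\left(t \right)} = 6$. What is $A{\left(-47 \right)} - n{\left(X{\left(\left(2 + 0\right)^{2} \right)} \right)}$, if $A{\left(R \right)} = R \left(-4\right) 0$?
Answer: $- \frac{17}{20} \approx -0.85$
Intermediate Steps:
$A{\left(R \right)} = 0$ ($A{\left(R \right)} = - 4 R 0 = 0$)
$n{\left(p \right)} = \frac{11 + p}{14 + p}$
$A{\left(-47 \right)} - n{\left(X{\left(\left(2 + 0\right)^{2} \right)} \right)} = 0 - \frac{11 + 6}{14 + 6} = 0 - \frac{1}{20} \cdot 17 = 0 - \frac{17}{20} = - \frac{17}{20}$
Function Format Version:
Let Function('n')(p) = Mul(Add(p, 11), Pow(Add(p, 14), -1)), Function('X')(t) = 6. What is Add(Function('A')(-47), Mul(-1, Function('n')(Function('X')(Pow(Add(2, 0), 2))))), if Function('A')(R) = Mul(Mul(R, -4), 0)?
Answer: Rational(-17, 20) ≈ -0.85000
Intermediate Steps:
Function('A')(R) = 0 (Function('A')(R) = Mul(Mul(-4, R), 0) = 0)
Function('n')(p) = Mul(Pow(Add(14, p), -1), Add(11, p)) (Function('n')(p) = Mul(Add(11, p), Pow(Add(14, p), -1)) = Mul(Pow(Add(14, p), -1), Add(11, p)))
Add(Function('A')(-47), Mul(-1, Function('n')(Function('X')(Pow(Add(2, 0), 2))))) = Add(0, Mul(-1, Mul(Pow(Add(14, 6), -1), Add(11, 6)))) = Add(0, Mul(-1, Mul(Pow(20, -1), 17))) = Add(0, Mul(-1, Mul(Rational(1, 20), 17))) = Add(0, Mul(-1, Rational(17, 20))) = Add(0, Rational(-17, 20)) = Rational(-17, 20)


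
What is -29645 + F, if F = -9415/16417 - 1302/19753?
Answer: -9613636204074/324285001 ≈ -29646.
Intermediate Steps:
F = -207349429/324285001 (F = -9415*1/16417 - 1302*1/19753 = -9415/16417 - 1302/19753 = -207349429/324285001 ≈ -0.63941)
-29645 + F = -29645 - 207349429/324285001 = -9613636204074/324285001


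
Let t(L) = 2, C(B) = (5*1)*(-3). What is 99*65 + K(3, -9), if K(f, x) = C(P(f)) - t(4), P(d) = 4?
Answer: 6418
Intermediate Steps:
C(B) = -15 (C(B) = 5*(-3) = -15)
K(f, x) = -17 (K(f, x) = -15 - 1*2 = -15 - 2 = -17)
99*65 + K(3, -9) = 99*65 - 17 = 6435 - 17 = 6418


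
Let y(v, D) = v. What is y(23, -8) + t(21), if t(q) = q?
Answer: 44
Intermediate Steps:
y(23, -8) + t(21) = 23 + 21 = 44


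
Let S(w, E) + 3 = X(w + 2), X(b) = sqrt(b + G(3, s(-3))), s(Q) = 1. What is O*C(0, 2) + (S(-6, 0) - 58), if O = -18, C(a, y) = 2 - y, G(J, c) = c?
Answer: -61 + I*sqrt(3) ≈ -61.0 + 1.732*I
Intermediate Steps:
X(b) = sqrt(1 + b) (X(b) = sqrt(b + 1) = sqrt(1 + b))
S(w, E) = -3 + sqrt(3 + w) (S(w, E) = -3 + sqrt(1 + (w + 2)) = -3 + sqrt(1 + (2 + w)) = -3 + sqrt(3 + w))
O*C(0, 2) + (S(-6, 0) - 58) = -18*(2 - 1*2) + ((-3 + sqrt(3 - 6)) - 58) = -18*(2 - 2) + ((-3 + sqrt(-3)) - 58) = -18*0 + ((-3 + I*sqrt(3)) - 58) = 0 + (-61 + I*sqrt(3)) = -61 + I*sqrt(3)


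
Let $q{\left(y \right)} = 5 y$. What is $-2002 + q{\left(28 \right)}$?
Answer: $-1862$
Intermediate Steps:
$-2002 + q{\left(28 \right)} = -2002 + 5 \cdot 28 = -2002 + 140 = -1862$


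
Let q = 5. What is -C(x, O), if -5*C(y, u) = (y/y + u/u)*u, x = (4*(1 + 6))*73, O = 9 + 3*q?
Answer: 48/5 ≈ 9.6000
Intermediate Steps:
O = 24 (O = 9 + 3*5 = 9 + 15 = 24)
x = 2044 (x = (4*7)*73 = 28*73 = 2044)
C(y, u) = -2*u/5 (C(y, u) = -(y/y + u/u)*u/5 = -(1 + 1)*u/5 = -2*u/5)
-C(x, O) = -(-2)*24/5 = -1*(-48/5) = 48/5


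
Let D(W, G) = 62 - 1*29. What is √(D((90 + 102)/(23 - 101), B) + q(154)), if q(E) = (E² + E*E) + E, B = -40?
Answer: 3*√5291 ≈ 218.22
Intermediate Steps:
D(W, G) = 33 (D(W, G) = 62 - 29 = 33)
q(E) = E + 2*E² (q(E) = (E² + E²) + E = 2*E² + E = E + 2*E²)
√(D((90 + 102)/(23 - 101), B) + q(154)) = √(33 + 154*(1 + 2*154)) = √(33 + 154*(1 + 308)) = √(33 + 154*309) = √(33 + 47586) = √47619 = 3*√5291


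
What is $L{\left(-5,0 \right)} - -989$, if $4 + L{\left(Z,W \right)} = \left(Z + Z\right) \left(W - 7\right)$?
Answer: $1055$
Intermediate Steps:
$L{\left(Z,W \right)} = -4 + 2 Z \left(-7 + W\right)$ ($L{\left(Z,W \right)} = -4 + \left(Z + Z\right) \left(W - 7\right) = -4 + 2 Z \left(-7 + W\right)$)
$L{\left(-5,0 \right)} - -989 = \left(-4 - -70 + 2 \cdot 0 \left(-5\right)\right) - -989 = \left(-4 + 70 + 0\right) + 989 = 66 + 989 = 1055$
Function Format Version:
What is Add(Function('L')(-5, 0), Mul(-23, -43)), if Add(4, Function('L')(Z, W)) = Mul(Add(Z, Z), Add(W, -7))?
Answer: 1055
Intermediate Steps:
Function('L')(Z, W) = Add(-4, Mul(2, Z, Add(-7, W))) (Function('L')(Z, W) = Add(-4, Mul(Add(Z, Z), Add(W, -7))) = Add(-4, Mul(Mul(2, Z), Add(-7, W))) = Add(-4, Mul(2, Z, Add(-7, W))))
Add(Function('L')(-5, 0), Mul(-23, -43)) = Add(Add(-4, Mul(-14, -5), Mul(2, 0, -5)), Mul(-23, -43)) = Add(Add(-4, 70, 0), 989) = Add(66, 989) = 1055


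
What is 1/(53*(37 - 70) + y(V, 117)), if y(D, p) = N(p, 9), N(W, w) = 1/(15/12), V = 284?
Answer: -5/8741 ≈ -0.00057202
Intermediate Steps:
N(W, w) = ⅘ (N(W, w) = 1/(15*(1/12)) = 1/(5/4) = ⅘)
y(D, p) = ⅘
1/(53*(37 - 70) + y(V, 117)) = 1/(53*(37 - 70) + ⅘) = 1/(53*(-33) + ⅘) = 1/(-1749 + ⅘) = 1/(-8741/5) = -5/8741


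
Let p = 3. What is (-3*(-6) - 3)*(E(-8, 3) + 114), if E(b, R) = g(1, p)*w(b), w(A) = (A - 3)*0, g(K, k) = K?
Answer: 1710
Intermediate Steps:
w(A) = 0 (w(A) = (-3 + A)*0 = 0)
E(b, R) = 0 (E(b, R) = 1*0 = 0)
(-3*(-6) - 3)*(E(-8, 3) + 114) = (-3*(-6) - 3)*(0 + 114) = (18 - 3)*114 = 15*114 = 1710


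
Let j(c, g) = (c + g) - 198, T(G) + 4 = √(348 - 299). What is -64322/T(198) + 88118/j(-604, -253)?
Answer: -68124064/3165 ≈ -21524.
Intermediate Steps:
T(G) = 3 (T(G) = -4 + √(348 - 299) = -4 + √49 = -4 + 7 = 3)
j(c, g) = -198 + c + g
-64322/T(198) + 88118/j(-604, -253) = -64322/3 + 88118/(-198 - 604 - 253) = -64322*⅓ + 88118/(-1055) = -64322/3 + 88118*(-1/1055) = -64322/3 - 88118/1055 = -68124064/3165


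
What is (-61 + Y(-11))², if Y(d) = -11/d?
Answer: 3600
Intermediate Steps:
(-61 + Y(-11))² = (-61 - 11/(-11))² = (-61 - 11*(-1/11))² = (-61 + 1)² = (-60)² = 3600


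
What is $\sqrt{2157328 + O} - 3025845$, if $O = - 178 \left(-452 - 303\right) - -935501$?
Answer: $-3025845 + \sqrt{3227219} \approx -3.024 \cdot 10^{6}$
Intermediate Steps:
$O = 1069891$ ($O = \left(-178\right) \left(-755\right) + 935501 = 134390 + 935501 = 1069891$)
$\sqrt{2157328 + O} - 3025845 = \sqrt{2157328 + 1069891} - 3025845 = \sqrt{3227219} - 3025845 = -3025845 + \sqrt{3227219}$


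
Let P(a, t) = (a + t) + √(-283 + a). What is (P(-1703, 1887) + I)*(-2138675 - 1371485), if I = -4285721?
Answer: 15042920555920 - 3510160*I*√1986 ≈ 1.5043e+13 - 1.5643e+8*I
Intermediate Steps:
P(a, t) = a + t + √(-283 + a)
(P(-1703, 1887) + I)*(-2138675 - 1371485) = ((-1703 + 1887 + √(-283 - 1703)) - 4285721)*(-2138675 - 1371485) = ((-1703 + 1887 + √(-1986)) - 4285721)*(-3510160) = ((-1703 + 1887 + I*√1986) - 4285721)*(-3510160) = ((184 + I*√1986) - 4285721)*(-3510160) = (-4285537 + I*√1986)*(-3510160) = 15042920555920 - 3510160*I*√1986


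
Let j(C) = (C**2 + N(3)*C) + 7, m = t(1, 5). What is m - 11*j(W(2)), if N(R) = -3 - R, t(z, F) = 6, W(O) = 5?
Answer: -16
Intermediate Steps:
m = 6
j(C) = 7 + C**2 - 6*C (j(C) = (C**2 + (-3 - 1*3)*C) + 7 = (C**2 + (-3 - 3)*C) + 7 = (C**2 - 6*C) + 7 = 7 + C**2 - 6*C)
m - 11*j(W(2)) = 6 - 11*(7 + 5**2 - 6*5) = 6 - 11*(7 + 25 - 30) = 6 - 11*2 = 6 - 22 = -16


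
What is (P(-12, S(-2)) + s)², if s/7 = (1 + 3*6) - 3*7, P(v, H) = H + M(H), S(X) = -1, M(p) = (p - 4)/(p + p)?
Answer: 625/4 ≈ 156.25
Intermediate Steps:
M(p) = (-4 + p)/(2*p) (M(p) = (-4 + p)/((2*p)) = (-4 + p)*(1/(2*p)) = (-4 + p)/(2*p))
P(v, H) = H + (-4 + H)/(2*H)
s = -14 (s = 7*((1 + 3*6) - 3*7) = 7*((1 + 18) - 21) = 7*(19 - 21) = 7*(-2) = -14)
(P(-12, S(-2)) + s)² = ((½ - 1 - 2/(-1)) - 14)² = ((½ - 1 - 2*(-1)) - 14)² = ((½ - 1 + 2) - 14)² = (3/2 - 14)² = (-25/2)² = 625/4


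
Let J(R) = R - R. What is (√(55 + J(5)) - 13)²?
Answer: (13 - √55)² ≈ 31.179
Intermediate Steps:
J(R) = 0
(√(55 + J(5)) - 13)² = (√(55 + 0) - 13)² = (√55 - 13)² = (-13 + √55)²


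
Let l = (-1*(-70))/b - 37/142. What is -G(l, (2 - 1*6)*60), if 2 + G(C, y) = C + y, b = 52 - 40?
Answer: 50359/213 ≈ 236.43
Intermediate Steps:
b = 12
l = 1187/213 (l = -1*(-70)/12 - 37/142 = 70*(1/12) - 37*1/142 = 35/6 - 37/142 = 1187/213 ≈ 5.5728)
G(C, y) = -2 + C + y (G(C, y) = -2 + (C + y) = -2 + C + y)
-G(l, (2 - 1*6)*60) = -(-2 + 1187/213 + (2 - 1*6)*60) = -(-2 + 1187/213 + (2 - 6)*60) = -(-2 + 1187/213 - 4*60) = -(-2 + 1187/213 - 240) = -1*(-50359/213) = 50359/213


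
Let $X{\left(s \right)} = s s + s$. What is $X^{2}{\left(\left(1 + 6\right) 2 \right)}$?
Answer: $44100$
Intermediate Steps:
$X{\left(s \right)} = s + s^{2}$ ($X{\left(s \right)} = s^{2} + s = s + s^{2}$)
$X^{2}{\left(\left(1 + 6\right) 2 \right)} = \left(\left(1 + 6\right) 2 \left(1 + \left(1 + 6\right) 2\right)\right)^{2} = \left(7 \cdot 2 \left(1 + 7 \cdot 2\right)\right)^{2} = \left(14 \left(1 + 14\right)\right)^{2} = \left(14 \cdot 15\right)^{2} = 210^{2} = 44100$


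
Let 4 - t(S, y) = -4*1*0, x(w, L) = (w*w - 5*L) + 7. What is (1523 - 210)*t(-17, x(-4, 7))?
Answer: 5252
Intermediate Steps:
x(w, L) = 7 + w**2 - 5*L (x(w, L) = (w**2 - 5*L) + 7 = 7 + w**2 - 5*L)
t(S, y) = 4 (t(S, y) = 4 - (-4*1)*0 = 4 - (-4)*0 = 4 - 1*0 = 4 + 0 = 4)
(1523 - 210)*t(-17, x(-4, 7)) = (1523 - 210)*4 = 1313*4 = 5252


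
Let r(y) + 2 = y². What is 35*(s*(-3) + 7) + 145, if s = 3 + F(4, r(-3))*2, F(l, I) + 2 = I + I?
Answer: -2445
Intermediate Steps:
r(y) = -2 + y²
F(l, I) = -2 + 2*I (F(l, I) = -2 + (I + I) = -2 + 2*I)
s = 27 (s = 3 + (-2 + 2*(-2 + (-3)²))*2 = 3 + (-2 + 2*(-2 + 9))*2 = 3 + (-2 + 2*7)*2 = 3 + (-2 + 14)*2 = 3 + 12*2 = 3 + 24 = 27)
35*(s*(-3) + 7) + 145 = 35*(27*(-3) + 7) + 145 = 35*(-81 + 7) + 145 = 35*(-74) + 145 = -2590 + 145 = -2445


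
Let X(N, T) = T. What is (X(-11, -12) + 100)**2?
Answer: 7744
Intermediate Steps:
(X(-11, -12) + 100)**2 = (-12 + 100)**2 = 88**2 = 7744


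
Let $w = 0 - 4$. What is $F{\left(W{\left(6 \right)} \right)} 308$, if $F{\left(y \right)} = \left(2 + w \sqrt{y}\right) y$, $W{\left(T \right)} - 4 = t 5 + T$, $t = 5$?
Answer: $21560 - 43120 \sqrt{35} \approx -2.3354 \cdot 10^{5}$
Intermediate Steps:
$w = -4$
$W{\left(T \right)} = 29 + T$ ($W{\left(T \right)} = 4 + \left(5 \cdot 5 + T\right) = 4 + \left(25 + T\right) = 29 + T$)
$F{\left(y \right)} = y \left(2 - 4 \sqrt{y}\right)$ ($F{\left(y \right)} = \left(2 - 4 \sqrt{y}\right) y = y \left(2 - 4 \sqrt{y}\right)$)
$F{\left(W{\left(6 \right)} \right)} 308 = \left(- 4 \left(29 + 6\right)^{\frac{3}{2}} + 2 \left(29 + 6\right)\right) 308 = \left(- 4 \cdot 35^{\frac{3}{2}} + 2 \cdot 35\right) 308 = \left(- 4 \cdot 35 \sqrt{35} + 70\right) 308 = \left(- 140 \sqrt{35} + 70\right) 308 = \left(70 - 140 \sqrt{35}\right) 308 = 21560 - 43120 \sqrt{35}$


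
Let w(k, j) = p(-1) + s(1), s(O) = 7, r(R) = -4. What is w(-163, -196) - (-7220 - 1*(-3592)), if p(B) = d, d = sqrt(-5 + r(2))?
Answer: 3635 + 3*I ≈ 3635.0 + 3.0*I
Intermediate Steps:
d = 3*I (d = sqrt(-5 - 4) = sqrt(-9) = 3*I ≈ 3.0*I)
p(B) = 3*I
w(k, j) = 7 + 3*I (w(k, j) = 3*I + 7 = 7 + 3*I)
w(-163, -196) - (-7220 - 1*(-3592)) = (7 + 3*I) - (-7220 - 1*(-3592)) = (7 + 3*I) - (-7220 + 3592) = (7 + 3*I) - 1*(-3628) = (7 + 3*I) + 3628 = 3635 + 3*I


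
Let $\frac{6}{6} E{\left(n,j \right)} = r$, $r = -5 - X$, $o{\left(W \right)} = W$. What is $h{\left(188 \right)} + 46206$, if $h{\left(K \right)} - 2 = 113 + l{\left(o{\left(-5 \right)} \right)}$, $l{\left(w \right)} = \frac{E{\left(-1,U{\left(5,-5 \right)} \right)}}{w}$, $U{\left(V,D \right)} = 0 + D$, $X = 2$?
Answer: $\frac{231612}{5} \approx 46322.0$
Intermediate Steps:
$r = -7$ ($r = -5 - 2 = -7$)
$U{\left(V,D \right)} = D$
$E{\left(n,j \right)} = -7$
$l{\left(w \right)} = - \frac{7}{w}$
$h{\left(K \right)} = \frac{582}{5}$ ($h{\left(K \right)} = 2 + \left(113 - \frac{7}{-5}\right) = 2 + \left(113 - - \frac{7}{5}\right) = 2 + \left(113 + \frac{7}{5}\right) = 2 + \frac{572}{5} = \frac{582}{5}$)
$h{\left(188 \right)} + 46206 = \frac{582}{5} + 46206 = \frac{231612}{5}$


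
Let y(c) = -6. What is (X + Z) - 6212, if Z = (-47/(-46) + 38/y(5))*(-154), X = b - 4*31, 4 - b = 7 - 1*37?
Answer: -378397/69 ≈ -5484.0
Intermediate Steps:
b = 34 (b = 4 - (7 - 1*37) = 4 - (7 - 37) = 4 - 1*(-30) = 4 + 30 = 34)
X = -90 (X = 34 - 4*31 = 34 - 124 = -90)
Z = 56441/69 (Z = (-47/(-46) + 38/(-6))*(-154) = (-47*(-1/46) + 38*(-⅙))*(-154) = (47/46 - 19/3)*(-154) = -733/138*(-154) = 56441/69 ≈ 817.99)
(X + Z) - 6212 = (-90 + 56441/69) - 6212 = 50231/69 - 6212 = -378397/69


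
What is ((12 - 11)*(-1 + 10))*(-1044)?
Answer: -9396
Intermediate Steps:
((12 - 11)*(-1 + 10))*(-1044) = (1*9)*(-1044) = 9*(-1044) = -9396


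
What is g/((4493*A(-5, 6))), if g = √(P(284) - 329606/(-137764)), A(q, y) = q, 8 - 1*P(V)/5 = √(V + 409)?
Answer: -√(201141157206 - 71170948860*√77)/1547434130 ≈ -0.00042049*I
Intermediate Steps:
P(V) = 40 - 5*√(409 + V) (P(V) = 40 - 5*√(V + 409) = 40 - 5*√(409 + V))
g = √(2920083/68882 - 15*√77) (g = √((40 - 5*√(409 + 284)) - 329606/(-137764)) = √((40 - 15*√77) - 329606*(-1/137764)) = √((40 - 15*√77) + 164803/68882) = √(2920083/68882 - 15*√77) ≈ 9.4463*I)
g/((4493*A(-5, 6))) = (√(201141157206 - 71170948860*√77)/68882)/((4493*(-5))) = (√(201141157206 - 71170948860*√77)/68882)/(-22465) = (√(201141157206 - 71170948860*√77)/68882)*(-1/22465) = -√(201141157206 - 71170948860*√77)/1547434130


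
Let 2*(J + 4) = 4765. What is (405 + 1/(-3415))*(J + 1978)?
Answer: 6025361881/3415 ≈ 1.7644e+6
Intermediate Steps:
J = 4757/2 (J = -4 + (1/2)*4765 = -4 + 4765/2 = 4757/2 ≈ 2378.5)
(405 + 1/(-3415))*(J + 1978) = (405 + 1/(-3415))*(4757/2 + 1978) = (405 - 1/3415)*(8713/2) = (1383074/3415)*(8713/2) = 6025361881/3415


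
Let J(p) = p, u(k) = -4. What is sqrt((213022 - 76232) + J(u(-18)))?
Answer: sqrt(136786) ≈ 369.85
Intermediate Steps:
sqrt((213022 - 76232) + J(u(-18))) = sqrt((213022 - 76232) - 4) = sqrt(136790 - 4) = sqrt(136786)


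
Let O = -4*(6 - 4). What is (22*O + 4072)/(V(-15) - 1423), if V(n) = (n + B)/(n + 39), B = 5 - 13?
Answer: -93504/34175 ≈ -2.7360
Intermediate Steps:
B = -8
V(n) = (-8 + n)/(39 + n) (V(n) = (n - 8)/(n + 39) = (-8 + n)/(39 + n))
O = -8 (O = -4*2 = -8)
(22*O + 4072)/(V(-15) - 1423) = (22*(-8) + 4072)/((-8 - 15)/(39 - 15) - 1423) = (-176 + 4072)/(-23/24 - 1423) = 3896/((1/24)*(-23) - 1423) = 3896/(-23/24 - 1423) = 3896/(-34175/24) = 3896*(-24/34175) = -93504/34175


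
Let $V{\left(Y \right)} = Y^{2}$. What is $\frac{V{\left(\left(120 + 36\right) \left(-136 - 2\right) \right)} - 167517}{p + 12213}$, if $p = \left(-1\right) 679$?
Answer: $\frac{463287267}{11534} \approx 40167.0$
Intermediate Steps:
$p = -679$
$\frac{V{\left(\left(120 + 36\right) \left(-136 - 2\right) \right)} - 167517}{p + 12213} = \frac{\left(\left(120 + 36\right) \left(-136 - 2\right)\right)^{2} - 167517}{-679 + 12213} = \frac{\left(156 \left(-138\right)\right)^{2} - 167517}{11534} = \left(\left(-21528\right)^{2} - 167517\right) \frac{1}{11534} = \left(463454784 - 167517\right) \frac{1}{11534} = 463287267 \cdot \frac{1}{11534} = \frac{463287267}{11534}$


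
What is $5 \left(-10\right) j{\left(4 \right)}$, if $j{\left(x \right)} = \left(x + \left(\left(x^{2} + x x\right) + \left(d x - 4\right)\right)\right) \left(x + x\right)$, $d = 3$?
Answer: $-17600$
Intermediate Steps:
$j{\left(x \right)} = 2 x \left(-4 + 2 x^{2} + 4 x\right)$ ($j{\left(x \right)} = \left(x + \left(\left(x^{2} + x x\right) + \left(3 x - 4\right)\right)\right) \left(x + x\right) = \left(x + \left(\left(x^{2} + x^{2}\right) + \left(-4 + 3 x\right)\right)\right) 2 x = \left(x + \left(2 x^{2} + \left(-4 + 3 x\right)\right)\right) 2 x = \left(x + \left(-4 + 2 x^{2} + 3 x\right)\right) 2 x = \left(-4 + 2 x^{2} + 4 x\right) 2 x = 2 x \left(-4 + 2 x^{2} + 4 x\right)$)
$5 \left(-10\right) j{\left(4 \right)} = 5 \left(-10\right) 4 \cdot 4 \left(-2 + 4^{2} + 2 \cdot 4\right) = - 50 \cdot 4 \cdot 4 \left(-2 + 16 + 8\right) = - 50 \cdot 4 \cdot 4 \cdot 22 = \left(-50\right) 352 = -17600$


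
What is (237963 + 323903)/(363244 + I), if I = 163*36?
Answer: 280933/184556 ≈ 1.5222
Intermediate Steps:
I = 5868
(237963 + 323903)/(363244 + I) = (237963 + 323903)/(363244 + 5868) = 561866/369112 = 561866*(1/369112) = 280933/184556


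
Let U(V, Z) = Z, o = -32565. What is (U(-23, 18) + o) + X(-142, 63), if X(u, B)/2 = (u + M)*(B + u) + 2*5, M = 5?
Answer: -10881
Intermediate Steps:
X(u, B) = 20 + 2*(5 + u)*(B + u) (X(u, B) = 2*((u + 5)*(B + u) + 2*5) = 2*((5 + u)*(B + u) + 10) = 2*(10 + (5 + u)*(B + u)) = 20 + 2*(5 + u)*(B + u))
(U(-23, 18) + o) + X(-142, 63) = (18 - 32565) + (20 + 2*(-142)² + 10*63 + 10*(-142) + 2*63*(-142)) = -32547 + (20 + 2*20164 + 630 - 1420 - 17892) = -32547 + (20 + 40328 + 630 - 1420 - 17892) = -32547 + 21666 = -10881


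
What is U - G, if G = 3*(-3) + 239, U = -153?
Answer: -383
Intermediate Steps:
G = 230 (G = -9 + 239 = 230)
U - G = -153 - 1*230 = -153 - 230 = -383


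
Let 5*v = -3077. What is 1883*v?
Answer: -5793991/5 ≈ -1.1588e+6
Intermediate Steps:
v = -3077/5 (v = (⅕)*(-3077) = -3077/5 ≈ -615.40)
1883*v = 1883*(-3077/5) = -5793991/5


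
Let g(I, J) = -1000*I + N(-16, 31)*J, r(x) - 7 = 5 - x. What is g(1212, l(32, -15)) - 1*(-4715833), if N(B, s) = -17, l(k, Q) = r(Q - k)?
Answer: 3502830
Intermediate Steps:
r(x) = 12 - x (r(x) = 7 + (5 - x) = 12 - x)
l(k, Q) = 12 + k - Q (l(k, Q) = 12 - (Q - k) = 12 + (k - Q) = 12 + k - Q)
g(I, J) = -1000*I - 17*J
g(1212, l(32, -15)) - 1*(-4715833) = (-1000*1212 - 17*(12 + 32 - 1*(-15))) - 1*(-4715833) = (-1212000 - 17*(12 + 32 + 15)) + 4715833 = (-1212000 - 17*59) + 4715833 = (-1212000 - 1003) + 4715833 = -1213003 + 4715833 = 3502830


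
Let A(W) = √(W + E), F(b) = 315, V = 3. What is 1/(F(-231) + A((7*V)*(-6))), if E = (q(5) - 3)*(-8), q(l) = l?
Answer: 315/99367 - I*√142/99367 ≈ 0.0031701 - 0.00011992*I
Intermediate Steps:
E = -16 (E = (5 - 3)*(-8) = 2*(-8) = -16)
A(W) = √(-16 + W) (A(W) = √(W - 16) = √(-16 + W))
1/(F(-231) + A((7*V)*(-6))) = 1/(315 + √(-16 + (7*3)*(-6))) = 1/(315 + √(-16 + 21*(-6))) = 1/(315 + √(-16 - 126)) = 1/(315 + √(-142)) = 1/(315 + I*√142)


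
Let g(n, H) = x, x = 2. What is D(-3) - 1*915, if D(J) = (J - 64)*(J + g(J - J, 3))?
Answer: -848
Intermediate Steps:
g(n, H) = 2
D(J) = (-64 + J)*(2 + J) (D(J) = (J - 64)*(J + 2) = (-64 + J)*(2 + J))
D(-3) - 1*915 = (-128 + (-3)² - 62*(-3)) - 1*915 = (-128 + 9 + 186) - 915 = 67 - 915 = -848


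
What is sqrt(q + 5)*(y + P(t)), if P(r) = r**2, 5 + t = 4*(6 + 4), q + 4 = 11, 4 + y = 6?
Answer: 2454*sqrt(3) ≈ 4250.5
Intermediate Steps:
y = 2 (y = -4 + 6 = 2)
q = 7 (q = -4 + 11 = 7)
t = 35 (t = -5 + 4*(6 + 4) = -5 + 4*10 = -5 + 40 = 35)
sqrt(q + 5)*(y + P(t)) = sqrt(7 + 5)*(2 + 35**2) = sqrt(12)*(2 + 1225) = (2*sqrt(3))*1227 = 2454*sqrt(3)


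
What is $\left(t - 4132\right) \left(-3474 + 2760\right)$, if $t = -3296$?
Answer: $5303592$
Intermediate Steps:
$\left(t - 4132\right) \left(-3474 + 2760\right) = \left(-3296 - 4132\right) \left(-3474 + 2760\right) = \left(-7428\right) \left(-714\right) = 5303592$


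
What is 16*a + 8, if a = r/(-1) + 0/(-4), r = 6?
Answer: -88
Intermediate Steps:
a = -6 (a = 6/(-1) + 0/(-4) = 6*(-1) + 0*(-1/4) = -6 + 0 = -6)
16*a + 8 = 16*(-6) + 8 = -96 + 8 = -88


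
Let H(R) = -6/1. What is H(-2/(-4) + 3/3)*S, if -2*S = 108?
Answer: 324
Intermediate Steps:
H(R) = -6 (H(R) = -6*1 = -6)
S = -54 (S = -½*108 = -54)
H(-2/(-4) + 3/3)*S = -6*(-54) = 324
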